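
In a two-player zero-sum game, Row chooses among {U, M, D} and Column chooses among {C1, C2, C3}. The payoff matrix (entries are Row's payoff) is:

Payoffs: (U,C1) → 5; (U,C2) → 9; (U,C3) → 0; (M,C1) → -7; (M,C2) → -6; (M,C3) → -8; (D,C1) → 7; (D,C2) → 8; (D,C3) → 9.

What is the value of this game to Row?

7

Row minima: U → 0, M → -8, D → 7; maximin = 7.
Column maxima: C1 → 7, C2 → 9, C3 → 9; minimax = 7.
Since maximin = minimax = 7, there is a saddle point and the value is 7.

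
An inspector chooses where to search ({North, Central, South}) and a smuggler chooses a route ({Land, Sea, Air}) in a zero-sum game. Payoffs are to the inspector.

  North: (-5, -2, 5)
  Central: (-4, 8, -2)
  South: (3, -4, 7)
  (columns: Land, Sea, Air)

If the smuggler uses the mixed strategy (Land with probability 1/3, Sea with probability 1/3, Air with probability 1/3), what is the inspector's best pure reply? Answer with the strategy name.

South

Expected payoff of North: (1/3)·(-5) + (1/3)·(-2) + (1/3)·5 = -2/3.
Expected payoff of Central: (1/3)·(-4) + (1/3)·8 + (1/3)·(-2) = 2/3.
Expected payoff of South: (1/3)·3 + (1/3)·(-4) + (1/3)·7 = 2.
The largest is 2, so the inspector's best response is South.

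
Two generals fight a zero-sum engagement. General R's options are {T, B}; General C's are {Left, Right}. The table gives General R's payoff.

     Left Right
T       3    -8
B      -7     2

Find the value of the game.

Row minima: T → -8, B → -7; maximin = -7.
Column maxima: Left → 3, Right → 2; minimax = 2.
-7 ≠ 2, so there is no saddle point; optimal play is mixed.
Let General R play T with probability p. Expected payoff against Left: 3p + (-7)(1−p) = 10p − 7; against Right: (-8)p + 2(1−p) = −10p + 2.
Setting these equal: 10p − 7 = −10p + 2 ⇒ 20p = 9 ⇒ p = 9/20, and the value is (10)·(9/20) − 7 = -5/2.
For General C: with q = P(Left), equating T's and B's payoffs gives 11q − 8 = −9q + 2 ⇒ q = 1/2.

-5/2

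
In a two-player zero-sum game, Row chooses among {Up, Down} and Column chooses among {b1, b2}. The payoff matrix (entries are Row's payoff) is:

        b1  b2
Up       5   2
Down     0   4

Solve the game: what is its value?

20/7

Row minima: Up → 2, Down → 0; maximin = 2.
Column maxima: b1 → 5, b2 → 4; minimax = 4.
2 ≠ 4, so there is no saddle point; optimal play is mixed.
Let Row play Up with probability p. Expected payoff against b1: 5p + 0(1−p) = 5p; against b2: 2p + 4(1−p) = −2p + 4.
Setting these equal: 5p = −2p + 4 ⇒ 7p = 4 ⇒ p = 4/7, and the value is (5)·(4/7) = 20/7.
For Column: with q = P(b1), equating Up's and Down's payoffs gives 3q + 2 = −4q + 4 ⇒ q = 2/7.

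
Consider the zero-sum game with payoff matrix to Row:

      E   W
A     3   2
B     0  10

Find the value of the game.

30/11

Row minima: A → 2, B → 0; maximin = 2.
Column maxima: E → 3, W → 10; minimax = 3.
2 ≠ 3, so there is no saddle point; optimal play is mixed.
Let Row play A with probability p. Expected payoff against E: 3p + 0(1−p) = 3p; against W: 2p + 10(1−p) = −8p + 10.
Setting these equal: 3p = −8p + 10 ⇒ 11p = 10 ⇒ p = 10/11, and the value is (3)·(10/11) = 30/11.
For Column: with q = P(E), equating A's and B's payoffs gives q + 2 = −10q + 10 ⇒ q = 8/11.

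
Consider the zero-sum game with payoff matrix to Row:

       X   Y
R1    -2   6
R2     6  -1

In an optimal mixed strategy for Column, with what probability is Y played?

8/15

Row minima: R1 → -2, R2 → -1; maximin = -1.
Column maxima: X → 6, Y → 6; minimax = 6.
-1 ≠ 6, so there is no saddle point; optimal play is mixed.
Let Row play R1 with probability p. Expected payoff against X: (-2)p + 6(1−p) = −8p + 6; against Y: 6p + (-1)(1−p) = 7p − 1.
Setting these equal: −8p + 6 = 7p − 1 ⇒ −15p = -7 ⇒ p = 7/15, and the value is (-8)·(7/15) + 6 = 34/15.
For Column: with q = P(X), equating R1's and R2's payoffs gives −8q + 6 = 7q − 1 ⇒ q = 7/15.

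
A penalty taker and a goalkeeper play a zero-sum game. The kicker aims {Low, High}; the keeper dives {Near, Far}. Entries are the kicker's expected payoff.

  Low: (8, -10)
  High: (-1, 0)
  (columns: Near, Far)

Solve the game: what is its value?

Row minima: Low → -10, High → -1; maximin = -1.
Column maxima: Near → 8, Far → 0; minimax = 0.
-1 ≠ 0, so there is no saddle point; optimal play is mixed.
Let the kicker play Low with probability p. Expected payoff against Near: 8p + (-1)(1−p) = 9p − 1; against Far: (-10)p + 0(1−p) = −10p.
Setting these equal: 9p − 1 = −10p ⇒ 19p = 1 ⇒ p = 1/19, and the value is (9)·(1/19) − 1 = -10/19.
For the keeper: with q = P(Near), equating Low's and High's payoffs gives 18q − 10 = −q ⇒ q = 10/19.

-10/19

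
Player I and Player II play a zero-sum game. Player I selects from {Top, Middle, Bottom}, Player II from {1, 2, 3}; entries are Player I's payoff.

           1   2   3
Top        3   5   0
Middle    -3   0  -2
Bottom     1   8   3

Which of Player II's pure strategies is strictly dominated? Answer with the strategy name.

2

1 holds Player I's payoff strictly below 2 in every row: 3 < 5, -3 < 0, 1 < 8.
So 2 is strictly dominated for Player II.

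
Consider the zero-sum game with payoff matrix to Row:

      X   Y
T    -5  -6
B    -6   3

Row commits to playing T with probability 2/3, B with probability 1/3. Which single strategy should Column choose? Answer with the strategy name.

If Column plays X, Row's expected payoff is (2/3)·(-5) + (1/3)·(-6) = -16/3.
If Column plays Y, Row's expected payoff is (2/3)·(-6) + (1/3)·3 = -3.
Column minimizes Row's payoff; the smallest is -16/3, so the best response is X.

X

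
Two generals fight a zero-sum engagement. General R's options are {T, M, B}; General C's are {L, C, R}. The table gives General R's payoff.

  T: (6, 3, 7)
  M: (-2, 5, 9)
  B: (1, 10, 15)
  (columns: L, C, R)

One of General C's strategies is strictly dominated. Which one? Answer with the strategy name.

R

L holds General R's payoff strictly below R in every row: 6 < 7, -2 < 9, 1 < 15.
So R is strictly dominated for General C.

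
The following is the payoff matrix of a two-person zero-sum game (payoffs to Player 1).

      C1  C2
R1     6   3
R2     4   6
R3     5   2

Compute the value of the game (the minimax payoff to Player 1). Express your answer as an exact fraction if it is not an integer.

Row minima: R1 → 3, R2 → 4, R3 → 2; maximin = 4.
Column maxima: C1 → 6, C2 → 6; minimax = 6.
4 ≠ 6, so there is no saddle point; optimal play is mixed.
R3 is strictly dominated by R1, so Player 1 never plays it.
On the remaining 2×2 (R1, R2 vs C1, C2):
Let Player 1 play R1 with probability p. Expected payoff against C1: 6p + 4(1−p) = 2p + 4; against C2: 3p + 6(1−p) = −3p + 6.
Setting these equal: 2p + 4 = −3p + 6 ⇒ 5p = 2 ⇒ p = 2/5, and the value is (2)·(2/5) + 4 = 24/5.
For Player 2: with q = P(C1), equating R1's and R2's payoffs gives 3q + 3 = −2q + 6 ⇒ q = 3/5.

24/5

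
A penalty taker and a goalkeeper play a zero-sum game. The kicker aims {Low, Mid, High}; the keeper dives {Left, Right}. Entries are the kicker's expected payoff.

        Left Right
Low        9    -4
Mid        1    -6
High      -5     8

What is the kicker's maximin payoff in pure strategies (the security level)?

-4

Row minima: Low → -4, Mid → -6, High → -5.
The best of these is -4.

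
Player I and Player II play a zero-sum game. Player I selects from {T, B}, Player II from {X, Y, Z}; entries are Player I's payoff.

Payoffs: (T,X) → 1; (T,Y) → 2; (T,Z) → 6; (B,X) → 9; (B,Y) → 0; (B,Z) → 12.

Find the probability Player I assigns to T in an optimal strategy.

Row minima: T → 1, B → 0; maximin = 1.
Column maxima: X → 9, Y → 2, Z → 12; minimax = 2.
1 ≠ 2, so there is no saddle point; optimal play is mixed.
Z is strictly dominated by X (it gives Player I strictly more in every row), so Player II never plays it.
On the remaining 2×2 (T, B vs X, Y):
Let Player I play T with probability p. Expected payoff against X: 1p + 9(1−p) = −8p + 9; against Y: 2p + 0(1−p) = 2p.
Setting these equal: −8p + 9 = 2p ⇒ −10p = -9 ⇒ p = 9/10, and the value is (-8)·(9/10) + 9 = 9/5.
For Player II: with q = P(X), equating T's and B's payoffs gives −q + 2 = 9q ⇒ q = 1/5.

9/10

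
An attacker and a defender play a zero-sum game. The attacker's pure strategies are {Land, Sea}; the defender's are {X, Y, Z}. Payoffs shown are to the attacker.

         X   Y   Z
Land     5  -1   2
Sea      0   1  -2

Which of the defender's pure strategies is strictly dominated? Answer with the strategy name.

X

Z holds the attacker's payoff strictly below X in every row: 2 < 5, -2 < 0.
So X is strictly dominated for the defender.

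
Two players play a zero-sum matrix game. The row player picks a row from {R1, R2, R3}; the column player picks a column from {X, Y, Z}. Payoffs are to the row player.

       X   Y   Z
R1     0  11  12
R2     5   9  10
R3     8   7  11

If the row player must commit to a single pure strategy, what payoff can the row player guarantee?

7

Row minima: R1 → 0, R2 → 5, R3 → 7.
The best of these is 7.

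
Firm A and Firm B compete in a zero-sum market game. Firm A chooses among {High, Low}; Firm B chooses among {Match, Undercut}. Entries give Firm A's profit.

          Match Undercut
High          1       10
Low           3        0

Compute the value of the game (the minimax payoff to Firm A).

Row minima: High → 1, Low → 0; maximin = 1.
Column maxima: Match → 3, Undercut → 10; minimax = 3.
1 ≠ 3, so there is no saddle point; optimal play is mixed.
Let Firm A play High with probability p. Expected payoff against Match: 1p + 3(1−p) = −2p + 3; against Undercut: 10p + 0(1−p) = 10p.
Setting these equal: −2p + 3 = 10p ⇒ −12p = -3 ⇒ p = 1/4, and the value is (-2)·(1/4) + 3 = 5/2.
For Firm B: with q = P(Match), equating High's and Low's payoffs gives −9q + 10 = 3q ⇒ q = 5/6.

5/2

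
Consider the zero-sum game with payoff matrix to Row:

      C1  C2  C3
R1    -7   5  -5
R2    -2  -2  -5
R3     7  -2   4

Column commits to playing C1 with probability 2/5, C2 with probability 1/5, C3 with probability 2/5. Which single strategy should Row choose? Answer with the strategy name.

Expected payoff of R1: (2/5)·(-7) + (1/5)·5 + (2/5)·(-5) = -19/5.
Expected payoff of R2: (2/5)·(-2) + (1/5)·(-2) + (2/5)·(-5) = -16/5.
Expected payoff of R3: (2/5)·7 + (1/5)·(-2) + (2/5)·4 = 4.
The largest is 4, so Row's best response is R3.

R3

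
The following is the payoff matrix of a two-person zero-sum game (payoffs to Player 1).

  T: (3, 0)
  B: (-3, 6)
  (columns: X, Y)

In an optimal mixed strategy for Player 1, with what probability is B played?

Row minima: T → 0, B → -3; maximin = 0.
Column maxima: X → 3, Y → 6; minimax = 3.
0 ≠ 3, so there is no saddle point; optimal play is mixed.
Let Player 1 play T with probability p. Expected payoff against X: 3p + (-3)(1−p) = 6p − 3; against Y: 0p + 6(1−p) = −6p + 6.
Setting these equal: 6p − 3 = −6p + 6 ⇒ 12p = 9 ⇒ p = 3/4, and the value is (6)·(3/4) − 3 = 3/2.
For Player 2: with q = P(X), equating T's and B's payoffs gives 3q = −9q + 6 ⇒ q = 1/2.

1/4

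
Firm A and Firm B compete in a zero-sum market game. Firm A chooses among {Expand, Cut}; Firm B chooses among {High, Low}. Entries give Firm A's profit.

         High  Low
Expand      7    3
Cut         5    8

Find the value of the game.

Row minima: Expand → 3, Cut → 5; maximin = 5.
Column maxima: High → 7, Low → 8; minimax = 7.
5 ≠ 7, so there is no saddle point; optimal play is mixed.
Let Firm A play Expand with probability p. Expected payoff against High: 7p + 5(1−p) = 2p + 5; against Low: 3p + 8(1−p) = −5p + 8.
Setting these equal: 2p + 5 = −5p + 8 ⇒ 7p = 3 ⇒ p = 3/7, and the value is (2)·(3/7) + 5 = 41/7.
For Firm B: with q = P(High), equating Expand's and Cut's payoffs gives 4q + 3 = −3q + 8 ⇒ q = 5/7.

41/7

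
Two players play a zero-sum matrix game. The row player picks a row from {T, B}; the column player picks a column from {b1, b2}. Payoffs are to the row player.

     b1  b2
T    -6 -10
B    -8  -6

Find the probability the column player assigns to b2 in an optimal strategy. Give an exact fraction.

1/3

Row minima: T → -10, B → -8; maximin = -8.
Column maxima: b1 → -6, b2 → -6; minimax = -6.
-8 ≠ -6, so there is no saddle point; optimal play is mixed.
Let the row player play T with probability p. Expected payoff against b1: (-6)p + (-8)(1−p) = 2p − 8; against b2: (-10)p + (-6)(1−p) = −4p − 6.
Setting these equal: 2p − 8 = −4p − 6 ⇒ 6p = 2 ⇒ p = 1/3, and the value is (2)·(1/3) − 8 = -22/3.
For the column player: with q = P(b1), equating T's and B's payoffs gives 4q − 10 = −2q − 6 ⇒ q = 2/3.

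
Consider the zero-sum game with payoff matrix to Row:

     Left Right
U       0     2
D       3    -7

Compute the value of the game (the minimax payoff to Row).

1/2

Row minima: U → 0, D → -7; maximin = 0.
Column maxima: Left → 3, Right → 2; minimax = 2.
0 ≠ 2, so there is no saddle point; optimal play is mixed.
Let Row play U with probability p. Expected payoff against Left: 0p + 3(1−p) = −3p + 3; against Right: 2p + (-7)(1−p) = 9p − 7.
Setting these equal: −3p + 3 = 9p − 7 ⇒ −12p = -10 ⇒ p = 5/6, and the value is (-3)·(5/6) + 3 = 1/2.
For Column: with q = P(Left), equating U's and D's payoffs gives −2q + 2 = 10q − 7 ⇒ q = 3/4.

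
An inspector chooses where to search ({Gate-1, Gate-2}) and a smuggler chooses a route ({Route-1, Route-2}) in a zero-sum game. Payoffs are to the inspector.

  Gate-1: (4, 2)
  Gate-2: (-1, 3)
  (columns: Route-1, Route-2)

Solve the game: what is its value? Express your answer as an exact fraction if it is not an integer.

Row minima: Gate-1 → 2, Gate-2 → -1; maximin = 2.
Column maxima: Route-1 → 4, Route-2 → 3; minimax = 3.
2 ≠ 3, so there is no saddle point; optimal play is mixed.
Let the inspector play Gate-1 with probability p. Expected payoff against Route-1: 4p + (-1)(1−p) = 5p − 1; against Route-2: 2p + 3(1−p) = −p + 3.
Setting these equal: 5p − 1 = −p + 3 ⇒ 6p = 4 ⇒ p = 2/3, and the value is (5)·(2/3) − 1 = 7/3.
For the smuggler: with q = P(Route-1), equating Gate-1's and Gate-2's payoffs gives 2q + 2 = −4q + 3 ⇒ q = 1/6.

7/3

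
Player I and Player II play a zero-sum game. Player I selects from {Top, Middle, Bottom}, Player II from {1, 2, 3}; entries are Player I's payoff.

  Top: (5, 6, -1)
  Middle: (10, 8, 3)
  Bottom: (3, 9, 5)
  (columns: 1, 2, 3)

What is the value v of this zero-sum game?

41/9

Row minima: Top → -1, Middle → 3, Bottom → 3; maximin = 3.
Column maxima: 1 → 10, 2 → 9, 3 → 5; minimax = 5.
3 ≠ 5, so there is no saddle point; optimal play is mixed.
Top is strictly dominated by Middle, so Player I never plays it.
2 is strictly dominated by 3 (it gives Player I strictly more in every row), so Player II never plays it.
On the remaining 2×2 (Middle, Bottom vs 1, 3):
Let Player I play Middle with probability p. Expected payoff against 1: 10p + 3(1−p) = 7p + 3; against 3: 3p + 5(1−p) = −2p + 5.
Setting these equal: 7p + 3 = −2p + 5 ⇒ 9p = 2 ⇒ p = 2/9, and the value is (7)·(2/9) + 3 = 41/9.
For Player II: with q = P(1), equating Middle's and Bottom's payoffs gives 7q + 3 = −2q + 5 ⇒ q = 2/9.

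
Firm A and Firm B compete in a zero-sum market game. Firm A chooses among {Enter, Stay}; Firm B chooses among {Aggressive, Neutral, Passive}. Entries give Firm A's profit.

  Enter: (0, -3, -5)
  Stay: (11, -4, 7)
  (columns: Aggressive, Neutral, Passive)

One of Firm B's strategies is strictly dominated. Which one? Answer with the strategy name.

Aggressive

Neutral holds Firm A's payoff strictly below Aggressive in every row: -3 < 0, -4 < 11.
So Aggressive is strictly dominated for Firm B.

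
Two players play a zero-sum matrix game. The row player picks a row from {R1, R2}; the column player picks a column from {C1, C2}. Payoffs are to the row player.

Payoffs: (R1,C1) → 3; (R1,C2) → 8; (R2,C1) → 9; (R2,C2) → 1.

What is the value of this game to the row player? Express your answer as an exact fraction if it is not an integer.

69/13

Row minima: R1 → 3, R2 → 1; maximin = 3.
Column maxima: C1 → 9, C2 → 8; minimax = 8.
3 ≠ 8, so there is no saddle point; optimal play is mixed.
Let the row player play R1 with probability p. Expected payoff against C1: 3p + 9(1−p) = −6p + 9; against C2: 8p + 1(1−p) = 7p + 1.
Setting these equal: −6p + 9 = 7p + 1 ⇒ −13p = -8 ⇒ p = 8/13, and the value is (-6)·(8/13) + 9 = 69/13.
For the column player: with q = P(C1), equating R1's and R2's payoffs gives −5q + 8 = 8q + 1 ⇒ q = 7/13.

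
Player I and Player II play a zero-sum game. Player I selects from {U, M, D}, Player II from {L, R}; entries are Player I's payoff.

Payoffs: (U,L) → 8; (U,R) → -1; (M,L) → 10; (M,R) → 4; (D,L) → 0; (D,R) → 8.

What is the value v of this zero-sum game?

Row minima: U → -1, M → 4, D → 0; maximin = 4.
Column maxima: L → 10, R → 8; minimax = 8.
4 ≠ 8, so there is no saddle point; optimal play is mixed.
U is strictly dominated by M, so Player I never plays it.
On the remaining 2×2 (M, D vs L, R):
Let Player I play M with probability p. Expected payoff against L: 10p + 0(1−p) = 10p; against R: 4p + 8(1−p) = −4p + 8.
Setting these equal: 10p = −4p + 8 ⇒ 14p = 8 ⇒ p = 4/7, and the value is (10)·(4/7) = 40/7.
For Player II: with q = P(L), equating M's and D's payoffs gives 6q + 4 = −8q + 8 ⇒ q = 2/7.

40/7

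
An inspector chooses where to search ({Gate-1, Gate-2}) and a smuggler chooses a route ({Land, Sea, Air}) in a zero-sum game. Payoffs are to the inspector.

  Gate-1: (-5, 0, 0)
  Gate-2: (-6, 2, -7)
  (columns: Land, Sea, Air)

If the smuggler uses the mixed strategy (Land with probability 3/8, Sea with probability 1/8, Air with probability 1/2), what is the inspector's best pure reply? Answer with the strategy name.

Expected payoff of Gate-1: (3/8)·(-5) + (1/8)·0 + (1/2)·0 = -15/8.
Expected payoff of Gate-2: (3/8)·(-6) + (1/8)·2 + (1/2)·(-7) = -11/2.
The largest is -15/8, so the inspector's best response is Gate-1.

Gate-1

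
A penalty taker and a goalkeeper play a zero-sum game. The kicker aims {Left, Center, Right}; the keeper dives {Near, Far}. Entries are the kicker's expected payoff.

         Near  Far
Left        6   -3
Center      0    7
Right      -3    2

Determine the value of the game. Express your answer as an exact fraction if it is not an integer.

21/8

Row minima: Left → -3, Center → 0, Right → -3; maximin = 0.
Column maxima: Near → 6, Far → 7; minimax = 6.
0 ≠ 6, so there is no saddle point; optimal play is mixed.
Right is strictly dominated by Center, so the kicker never plays it.
On the remaining 2×2 (Left, Center vs Near, Far):
Let the kicker play Left with probability p. Expected payoff against Near: 6p + 0(1−p) = 6p; against Far: (-3)p + 7(1−p) = −10p + 7.
Setting these equal: 6p = −10p + 7 ⇒ 16p = 7 ⇒ p = 7/16, and the value is (6)·(7/16) = 21/8.
For the keeper: with q = P(Near), equating Left's and Center's payoffs gives 9q − 3 = −7q + 7 ⇒ q = 5/8.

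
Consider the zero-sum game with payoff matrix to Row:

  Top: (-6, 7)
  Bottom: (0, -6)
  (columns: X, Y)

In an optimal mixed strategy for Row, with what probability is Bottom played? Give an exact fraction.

13/19

Row minima: Top → -6, Bottom → -6; maximin = -6.
Column maxima: X → 0, Y → 7; minimax = 0.
-6 ≠ 0, so there is no saddle point; optimal play is mixed.
Let Row play Top with probability p. Expected payoff against X: (-6)p + 0(1−p) = −6p; against Y: 7p + (-6)(1−p) = 13p − 6.
Setting these equal: −6p = 13p − 6 ⇒ −19p = -6 ⇒ p = 6/19, and the value is (-6)·(6/19) = -36/19.
For Column: with q = P(X), equating Top's and Bottom's payoffs gives −13q + 7 = 6q − 6 ⇒ q = 13/19.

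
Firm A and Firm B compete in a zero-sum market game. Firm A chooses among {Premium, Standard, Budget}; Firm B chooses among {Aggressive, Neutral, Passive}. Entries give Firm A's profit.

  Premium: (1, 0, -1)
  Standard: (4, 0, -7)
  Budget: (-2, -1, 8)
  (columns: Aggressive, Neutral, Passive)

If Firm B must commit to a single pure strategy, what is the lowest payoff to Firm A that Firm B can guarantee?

Column maxima: Aggressive → 4, Neutral → 0, Passive → 8.
The smallest of these is 0.

0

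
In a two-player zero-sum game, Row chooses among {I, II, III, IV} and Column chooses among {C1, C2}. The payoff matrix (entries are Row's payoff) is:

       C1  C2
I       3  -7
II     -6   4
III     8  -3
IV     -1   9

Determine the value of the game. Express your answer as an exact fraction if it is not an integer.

Row minima: I → -7, II → -6, III → -3, IV → -1; maximin = -1.
Column maxima: C1 → 8, C2 → 9; minimax = 8.
-1 ≠ 8, so there is no saddle point; optimal play is mixed.
I is strictly dominated by III, so Row never plays it.
II is strictly dominated by IV, so Row never plays it.
On the remaining 2×2 (III, IV vs C1, C2):
Let Row play III with probability p. Expected payoff against C1: 8p + (-1)(1−p) = 9p − 1; against C2: (-3)p + 9(1−p) = −12p + 9.
Setting these equal: 9p − 1 = −12p + 9 ⇒ 21p = 10 ⇒ p = 10/21, and the value is (9)·(10/21) − 1 = 23/7.
For Column: with q = P(C1), equating III's and IV's payoffs gives 11q − 3 = −10q + 9 ⇒ q = 4/7.

23/7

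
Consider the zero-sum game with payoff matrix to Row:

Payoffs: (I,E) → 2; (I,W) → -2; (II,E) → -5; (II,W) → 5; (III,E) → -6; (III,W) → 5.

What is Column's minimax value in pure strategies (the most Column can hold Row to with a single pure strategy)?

2

Column maxima: E → 2, W → 5.
The smallest of these is 2.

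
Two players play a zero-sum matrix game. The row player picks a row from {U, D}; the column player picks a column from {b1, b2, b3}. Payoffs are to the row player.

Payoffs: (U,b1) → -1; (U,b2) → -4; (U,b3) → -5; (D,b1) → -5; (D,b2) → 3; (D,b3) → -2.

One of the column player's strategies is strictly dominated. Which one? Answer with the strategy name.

b2

b3 holds the row player's payoff strictly below b2 in every row: -5 < -4, -2 < 3.
So b2 is strictly dominated for the column player.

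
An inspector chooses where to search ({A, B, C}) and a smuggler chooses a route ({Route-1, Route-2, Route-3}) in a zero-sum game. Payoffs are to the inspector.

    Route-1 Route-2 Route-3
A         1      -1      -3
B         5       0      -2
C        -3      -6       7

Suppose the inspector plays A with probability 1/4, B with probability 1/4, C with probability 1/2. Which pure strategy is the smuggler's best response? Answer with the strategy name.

If the smuggler plays Route-1, the inspector's expected payoff is (1/4)·1 + (1/4)·5 + (1/2)·(-3) = 0.
If the smuggler plays Route-2, the inspector's expected payoff is (1/4)·(-1) + (1/4)·0 + (1/2)·(-6) = -13/4.
If the smuggler plays Route-3, the inspector's expected payoff is (1/4)·(-3) + (1/4)·(-2) + (1/2)·7 = 9/4.
The smuggler minimizes the inspector's payoff; the smallest is -13/4, so the best response is Route-2.

Route-2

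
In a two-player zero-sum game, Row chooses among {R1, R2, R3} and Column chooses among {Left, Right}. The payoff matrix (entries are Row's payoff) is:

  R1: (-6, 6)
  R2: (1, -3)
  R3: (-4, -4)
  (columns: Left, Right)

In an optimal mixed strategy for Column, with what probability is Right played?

Row minima: R1 → -6, R2 → -3, R3 → -4; maximin = -3.
Column maxima: Left → 1, Right → 6; minimax = 1.
-3 ≠ 1, so there is no saddle point; optimal play is mixed.
R3 is strictly dominated by R2, so Row never plays it.
On the remaining 2×2 (R1, R2 vs Left, Right):
Let Row play R1 with probability p. Expected payoff against Left: (-6)p + 1(1−p) = −7p + 1; against Right: 6p + (-3)(1−p) = 9p − 3.
Setting these equal: −7p + 1 = 9p − 3 ⇒ −16p = -4 ⇒ p = 1/4, and the value is (-7)·(1/4) + 1 = -3/4.
For Column: with q = P(Left), equating R1's and R2's payoffs gives −12q + 6 = 4q − 3 ⇒ q = 9/16.

7/16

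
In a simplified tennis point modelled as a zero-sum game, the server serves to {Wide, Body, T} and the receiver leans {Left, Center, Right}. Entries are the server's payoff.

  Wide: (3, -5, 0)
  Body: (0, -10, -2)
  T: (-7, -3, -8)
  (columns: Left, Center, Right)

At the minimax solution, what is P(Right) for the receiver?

Row minima: Wide → -5, Body → -10, T → -8; maximin = -5.
Column maxima: Left → 3, Center → -3, Right → 0; minimax = -3.
-5 ≠ -3, so there is no saddle point; optimal play is mixed.
Body is strictly dominated by Wide, so the server never plays it.
Left is strictly dominated by Right (it gives the server strictly more in every row), so the receiver never plays it.
On the remaining 2×2 (Wide, T vs Center, Right):
Let the server play Wide with probability p. Expected payoff against Center: (-5)p + (-3)(1−p) = −2p − 3; against Right: 0p + (-8)(1−p) = 8p − 8.
Setting these equal: −2p − 3 = 8p − 8 ⇒ −10p = -5 ⇒ p = 1/2, and the value is (-2)·(1/2) − 3 = -4.
For the receiver: with q = P(Center), equating Wide's and T's payoffs gives −5q = 5q − 8 ⇒ q = 4/5.

1/5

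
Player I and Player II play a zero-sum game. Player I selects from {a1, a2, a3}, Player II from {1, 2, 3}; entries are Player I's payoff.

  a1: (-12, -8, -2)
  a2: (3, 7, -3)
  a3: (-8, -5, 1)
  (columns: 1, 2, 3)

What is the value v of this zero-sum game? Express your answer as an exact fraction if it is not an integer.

-7/5

Row minima: a1 → -12, a2 → -3, a3 → -8; maximin = -3.
Column maxima: 1 → 3, 2 → 7, 3 → 1; minimax = 1.
-3 ≠ 1, so there is no saddle point; optimal play is mixed.
a1 is strictly dominated by a3, so Player I never plays it.
2 is strictly dominated by 1 (it gives Player I strictly more in every row), so Player II never plays it.
On the remaining 2×2 (a2, a3 vs 1, 3):
Let Player I play a2 with probability p. Expected payoff against 1: 3p + (-8)(1−p) = 11p − 8; against 3: (-3)p + 1(1−p) = −4p + 1.
Setting these equal: 11p − 8 = −4p + 1 ⇒ 15p = 9 ⇒ p = 3/5, and the value is (11)·(3/5) − 8 = -7/5.
For Player II: with q = P(1), equating a2's and a3's payoffs gives 6q − 3 = −9q + 1 ⇒ q = 4/15.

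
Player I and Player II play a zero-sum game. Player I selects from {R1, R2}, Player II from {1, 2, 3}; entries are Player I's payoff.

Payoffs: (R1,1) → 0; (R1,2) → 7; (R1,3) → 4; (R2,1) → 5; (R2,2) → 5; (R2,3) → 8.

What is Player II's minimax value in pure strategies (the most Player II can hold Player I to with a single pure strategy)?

Column maxima: 1 → 5, 2 → 7, 3 → 8.
The smallest of these is 5.

5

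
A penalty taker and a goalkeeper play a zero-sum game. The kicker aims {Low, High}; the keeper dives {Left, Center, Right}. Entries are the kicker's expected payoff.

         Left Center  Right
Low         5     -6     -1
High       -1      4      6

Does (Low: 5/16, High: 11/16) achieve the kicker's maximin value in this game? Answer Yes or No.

Yes

Against Left this mix gives (5/16)·5 + (11/16)·(-1) = 7/8.
Against Center this mix gives (5/16)·(-6) + (11/16)·4 = 7/8.
Against Right this mix gives (5/16)·(-1) + (11/16)·6 = 61/16.
All of the keeper's active replies (Left, Center) yield 7/8, and no column does worse for the kicker. The mix makes the keeper indifferent and guarantees 7/8, so it is optimal.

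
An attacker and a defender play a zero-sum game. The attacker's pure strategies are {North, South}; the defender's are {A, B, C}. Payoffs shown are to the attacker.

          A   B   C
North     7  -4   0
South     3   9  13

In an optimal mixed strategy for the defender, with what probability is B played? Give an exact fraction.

4/17

Row minima: North → -4, South → 3; maximin = 3.
Column maxima: A → 7, B → 9, C → 13; minimax = 7.
3 ≠ 7, so there is no saddle point; optimal play is mixed.
C is strictly dominated by B (it gives the attacker strictly more in every row), so the defender never plays it.
On the remaining 2×2 (North, South vs A, B):
Let the attacker play North with probability p. Expected payoff against A: 7p + 3(1−p) = 4p + 3; against B: (-4)p + 9(1−p) = −13p + 9.
Setting these equal: 4p + 3 = −13p + 9 ⇒ 17p = 6 ⇒ p = 6/17, and the value is (4)·(6/17) + 3 = 75/17.
For the defender: with q = P(A), equating North's and South's payoffs gives 11q − 4 = −6q + 9 ⇒ q = 13/17.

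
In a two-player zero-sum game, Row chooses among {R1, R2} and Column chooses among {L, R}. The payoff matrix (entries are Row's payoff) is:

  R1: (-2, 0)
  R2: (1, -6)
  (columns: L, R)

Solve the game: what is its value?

Row minima: R1 → -2, R2 → -6; maximin = -2.
Column maxima: L → 1, R → 0; minimax = 0.
-2 ≠ 0, so there is no saddle point; optimal play is mixed.
Let Row play R1 with probability p. Expected payoff against L: (-2)p + 1(1−p) = −3p + 1; against R: 0p + (-6)(1−p) = 6p − 6.
Setting these equal: −3p + 1 = 6p − 6 ⇒ −9p = -7 ⇒ p = 7/9, and the value is (-3)·(7/9) + 1 = -4/3.
For Column: with q = P(L), equating R1's and R2's payoffs gives −2q = 7q − 6 ⇒ q = 2/3.

-4/3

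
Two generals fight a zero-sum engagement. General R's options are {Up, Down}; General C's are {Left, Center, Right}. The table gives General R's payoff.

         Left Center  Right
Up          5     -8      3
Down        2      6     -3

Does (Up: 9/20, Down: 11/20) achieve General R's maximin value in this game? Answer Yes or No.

Yes

Against Left this mix gives (9/20)·5 + (11/20)·2 = 67/20.
Against Center this mix gives (9/20)·(-8) + (11/20)·6 = -3/10.
Against Right this mix gives (9/20)·3 + (11/20)·(-3) = -3/10.
All of General C's active replies (Center, Right) yield -3/10, and no column does worse for General R. The mix makes General C indifferent and guarantees -3/10, so it is optimal.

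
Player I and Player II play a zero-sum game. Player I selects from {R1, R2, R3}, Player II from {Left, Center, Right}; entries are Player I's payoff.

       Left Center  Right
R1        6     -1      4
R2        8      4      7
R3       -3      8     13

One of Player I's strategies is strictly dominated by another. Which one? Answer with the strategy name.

R2 gives a strictly higher payoff than R1 against every column: 8 > 6, 4 > -1, 7 > 4.
So R1 is strictly dominated and Player I never plays it.

R1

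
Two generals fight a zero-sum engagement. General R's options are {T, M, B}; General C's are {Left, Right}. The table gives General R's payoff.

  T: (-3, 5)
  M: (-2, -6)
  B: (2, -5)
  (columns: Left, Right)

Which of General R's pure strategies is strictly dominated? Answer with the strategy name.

M

B gives a strictly higher payoff than M against every column: 2 > -2, -5 > -6.
So M is strictly dominated and General R never plays it.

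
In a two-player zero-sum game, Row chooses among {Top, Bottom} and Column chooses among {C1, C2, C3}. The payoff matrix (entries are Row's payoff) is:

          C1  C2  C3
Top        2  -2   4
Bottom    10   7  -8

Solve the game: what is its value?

Row minima: Top → -2, Bottom → -8; maximin = -2.
Column maxima: C1 → 10, C2 → 7, C3 → 4; minimax = 4.
-2 ≠ 4, so there is no saddle point; optimal play is mixed.
C1 is strictly dominated by C2 (it gives Row strictly more in every row), so Column never plays it.
On the remaining 2×2 (Top, Bottom vs C2, C3):
Let Row play Top with probability p. Expected payoff against C2: (-2)p + 7(1−p) = −9p + 7; against C3: 4p + (-8)(1−p) = 12p − 8.
Setting these equal: −9p + 7 = 12p − 8 ⇒ −21p = -15 ⇒ p = 5/7, and the value is (-9)·(5/7) + 7 = 4/7.
For Column: with q = P(C2), equating Top's and Bottom's payoffs gives −6q + 4 = 15q − 8 ⇒ q = 4/7.

4/7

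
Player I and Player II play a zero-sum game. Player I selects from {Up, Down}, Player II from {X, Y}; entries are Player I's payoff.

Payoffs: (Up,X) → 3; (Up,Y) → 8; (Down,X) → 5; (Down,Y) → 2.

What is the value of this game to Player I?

Row minima: Up → 3, Down → 2; maximin = 3.
Column maxima: X → 5, Y → 8; minimax = 5.
3 ≠ 5, so there is no saddle point; optimal play is mixed.
Let Player I play Up with probability p. Expected payoff against X: 3p + 5(1−p) = −2p + 5; against Y: 8p + 2(1−p) = 6p + 2.
Setting these equal: −2p + 5 = 6p + 2 ⇒ −8p = -3 ⇒ p = 3/8, and the value is (-2)·(3/8) + 5 = 17/4.
For Player II: with q = P(X), equating Up's and Down's payoffs gives −5q + 8 = 3q + 2 ⇒ q = 3/4.

17/4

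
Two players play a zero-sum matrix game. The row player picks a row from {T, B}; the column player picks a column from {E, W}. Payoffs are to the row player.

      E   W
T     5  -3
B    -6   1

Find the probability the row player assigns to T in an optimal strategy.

7/15

Row minima: T → -3, B → -6; maximin = -3.
Column maxima: E → 5, W → 1; minimax = 1.
-3 ≠ 1, so there is no saddle point; optimal play is mixed.
Let the row player play T with probability p. Expected payoff against E: 5p + (-6)(1−p) = 11p − 6; against W: (-3)p + 1(1−p) = −4p + 1.
Setting these equal: 11p − 6 = −4p + 1 ⇒ 15p = 7 ⇒ p = 7/15, and the value is (11)·(7/15) − 6 = -13/15.
For the column player: with q = P(E), equating T's and B's payoffs gives 8q − 3 = −7q + 1 ⇒ q = 4/15.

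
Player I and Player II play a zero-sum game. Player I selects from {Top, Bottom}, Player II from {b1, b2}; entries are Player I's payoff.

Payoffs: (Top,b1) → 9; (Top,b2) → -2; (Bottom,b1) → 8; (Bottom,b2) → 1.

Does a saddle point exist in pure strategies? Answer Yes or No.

Row minima: Top → -2, Bottom → 1; maximin = 1.
Column maxima: b1 → 9, b2 → 1; minimax = 1.
maximin = minimax = 1, so a saddle point exists.

Yes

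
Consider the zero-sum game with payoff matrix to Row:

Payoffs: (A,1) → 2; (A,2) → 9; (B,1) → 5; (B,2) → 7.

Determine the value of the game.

Row minima: A → 2, B → 5; maximin = 5.
Column maxima: 1 → 5, 2 → 9; minimax = 5.
Since maximin = minimax = 5, there is a saddle point and the value is 5.

5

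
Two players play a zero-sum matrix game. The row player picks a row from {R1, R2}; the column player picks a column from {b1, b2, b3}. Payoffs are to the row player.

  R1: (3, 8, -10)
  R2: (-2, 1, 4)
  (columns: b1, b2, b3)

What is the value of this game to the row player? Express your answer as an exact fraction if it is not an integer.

Row minima: R1 → -10, R2 → -2; maximin = -2.
Column maxima: b1 → 3, b2 → 8, b3 → 4; minimax = 3.
-2 ≠ 3, so there is no saddle point; optimal play is mixed.
b2 is strictly dominated by b1 (it gives the row player strictly more in every row), so the column player never plays it.
On the remaining 2×2 (R1, R2 vs b1, b3):
Let the row player play R1 with probability p. Expected payoff against b1: 3p + (-2)(1−p) = 5p − 2; against b3: (-10)p + 4(1−p) = −14p + 4.
Setting these equal: 5p − 2 = −14p + 4 ⇒ 19p = 6 ⇒ p = 6/19, and the value is (5)·(6/19) − 2 = -8/19.
For the column player: with q = P(b1), equating R1's and R2's payoffs gives 13q − 10 = −6q + 4 ⇒ q = 14/19.

-8/19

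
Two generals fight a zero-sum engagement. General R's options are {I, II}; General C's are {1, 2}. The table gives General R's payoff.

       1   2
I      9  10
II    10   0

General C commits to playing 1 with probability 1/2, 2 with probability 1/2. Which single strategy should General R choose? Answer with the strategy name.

I

Expected payoff of I: (1/2)·9 + (1/2)·10 = 19/2.
Expected payoff of II: (1/2)·10 + (1/2)·0 = 5.
The largest is 19/2, so General R's best response is I.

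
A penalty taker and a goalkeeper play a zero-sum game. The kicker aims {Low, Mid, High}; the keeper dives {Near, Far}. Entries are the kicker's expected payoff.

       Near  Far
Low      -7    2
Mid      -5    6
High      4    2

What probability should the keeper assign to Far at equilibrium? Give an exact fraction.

Row minima: Low → -7, Mid → -5, High → 2; maximin = 2.
Column maxima: Near → 4, Far → 6; minimax = 4.
2 ≠ 4, so there is no saddle point; optimal play is mixed.
Low is strictly dominated by Mid, so the kicker never plays it.
On the remaining 2×2 (Mid, High vs Near, Far):
Let the kicker play Mid with probability p. Expected payoff against Near: (-5)p + 4(1−p) = −9p + 4; against Far: 6p + 2(1−p) = 4p + 2.
Setting these equal: −9p + 4 = 4p + 2 ⇒ −13p = -2 ⇒ p = 2/13, and the value is (-9)·(2/13) + 4 = 34/13.
For the keeper: with q = P(Near), equating Mid's and High's payoffs gives −11q + 6 = 2q + 2 ⇒ q = 4/13.

9/13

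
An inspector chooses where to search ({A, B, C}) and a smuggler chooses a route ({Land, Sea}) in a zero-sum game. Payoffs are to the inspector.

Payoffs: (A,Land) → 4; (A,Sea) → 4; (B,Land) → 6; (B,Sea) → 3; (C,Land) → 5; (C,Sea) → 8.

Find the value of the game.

Row minima: A → 4, B → 3, C → 5; maximin = 5.
Column maxima: Land → 6, Sea → 8; minimax = 6.
5 ≠ 6, so there is no saddle point; optimal play is mixed.
A is strictly dominated by C, so the inspector never plays it.
On the remaining 2×2 (B, C vs Land, Sea):
Let the inspector play B with probability p. Expected payoff against Land: 6p + 5(1−p) = p + 5; against Sea: 3p + 8(1−p) = −5p + 8.
Setting these equal: p + 5 = −5p + 8 ⇒ 6p = 3 ⇒ p = 1/2, and the value is (1)·(1/2) + 5 = 11/2.
For the smuggler: with q = P(Land), equating B's and C's payoffs gives 3q + 3 = −3q + 8 ⇒ q = 5/6.

11/2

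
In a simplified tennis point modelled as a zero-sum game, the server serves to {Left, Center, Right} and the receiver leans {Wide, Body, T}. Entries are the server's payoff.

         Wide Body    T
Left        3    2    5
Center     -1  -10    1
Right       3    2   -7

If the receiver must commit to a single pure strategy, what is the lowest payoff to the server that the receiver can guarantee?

2

Column maxima: Wide → 3, Body → 2, T → 5.
The smallest of these is 2.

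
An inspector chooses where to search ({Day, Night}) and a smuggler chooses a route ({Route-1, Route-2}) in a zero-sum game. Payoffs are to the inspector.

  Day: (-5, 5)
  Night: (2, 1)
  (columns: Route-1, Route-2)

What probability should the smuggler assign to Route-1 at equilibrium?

4/11

Row minima: Day → -5, Night → 1; maximin = 1.
Column maxima: Route-1 → 2, Route-2 → 5; minimax = 2.
1 ≠ 2, so there is no saddle point; optimal play is mixed.
Let the inspector play Day with probability p. Expected payoff against Route-1: (-5)p + 2(1−p) = −7p + 2; against Route-2: 5p + 1(1−p) = 4p + 1.
Setting these equal: −7p + 2 = 4p + 1 ⇒ −11p = -1 ⇒ p = 1/11, and the value is (-7)·(1/11) + 2 = 15/11.
For the smuggler: with q = P(Route-1), equating Day's and Night's payoffs gives −10q + 5 = q + 1 ⇒ q = 4/11.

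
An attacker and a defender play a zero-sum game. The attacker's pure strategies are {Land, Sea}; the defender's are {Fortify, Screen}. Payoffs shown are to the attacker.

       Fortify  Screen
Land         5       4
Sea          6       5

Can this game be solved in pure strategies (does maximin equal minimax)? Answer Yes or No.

Row minima: Land → 4, Sea → 5; maximin = 5.
Column maxima: Fortify → 6, Screen → 5; minimax = 5.
maximin = minimax = 5, so a saddle point exists.

Yes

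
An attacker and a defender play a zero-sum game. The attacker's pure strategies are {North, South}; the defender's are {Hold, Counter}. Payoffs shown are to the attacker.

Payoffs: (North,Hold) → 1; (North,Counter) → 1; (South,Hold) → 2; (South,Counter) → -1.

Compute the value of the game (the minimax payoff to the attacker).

1

Row minima: North → 1, South → -1; maximin = 1.
Column maxima: Hold → 2, Counter → 1; minimax = 1.
Since maximin = minimax = 1, there is a saddle point and the value is 1.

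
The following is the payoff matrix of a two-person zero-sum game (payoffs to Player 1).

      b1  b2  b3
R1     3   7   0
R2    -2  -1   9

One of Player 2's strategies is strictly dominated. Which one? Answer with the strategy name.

b1 holds Player 1's payoff strictly below b2 in every row: 3 < 7, -2 < -1.
So b2 is strictly dominated for Player 2.

b2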